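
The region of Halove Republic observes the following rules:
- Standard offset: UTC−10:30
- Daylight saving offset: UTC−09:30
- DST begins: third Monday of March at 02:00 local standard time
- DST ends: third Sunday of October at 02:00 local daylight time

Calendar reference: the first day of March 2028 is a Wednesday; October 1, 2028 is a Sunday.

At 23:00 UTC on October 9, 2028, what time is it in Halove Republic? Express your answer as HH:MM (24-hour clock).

1 March 2028 is a Wednesday, so the first Monday is March 6 and the third is March 20.
1 October 2028 is a Sunday, so the first Sunday is October 1 and the third is October 15.
At the standard offset (UTC−10:30), 23:00 UTC − 10h30m = 12:30 Halove Republic standard time.
The standard-time date in Halove Republic, October 9, 2028, falls between 20 March and 15 October, so daylight saving is in effect and Halove Republic is at UTC−09:30.
23:00 UTC − 9h30m = 13:30 local.

13:30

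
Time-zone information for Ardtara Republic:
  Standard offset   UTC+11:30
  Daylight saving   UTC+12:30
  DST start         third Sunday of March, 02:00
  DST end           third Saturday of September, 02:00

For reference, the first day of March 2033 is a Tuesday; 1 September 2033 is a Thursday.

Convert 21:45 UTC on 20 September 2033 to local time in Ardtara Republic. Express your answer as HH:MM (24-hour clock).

09:15

1 March 2033 is a Tuesday, so the first Sunday is March 6 and the third is March 20.
1 September 2033 is a Thursday, so the first Saturday is September 3 and the third is September 17.
At the standard offset (UTC+11:30), 21:45 UTC + 11h30m = 09:15 Ardtara Republic standard time (rolling into the next day, 21 September 2033).
The standard-time date in Ardtara Republic, 21 September 2033, does not fall between 20 March and 17 September, so daylight saving is not in effect and Ardtara Republic is at UTC+11:30.
21:45 UTC + 11h30m = 09:15 local (rolling into the next day, 21 September 2033).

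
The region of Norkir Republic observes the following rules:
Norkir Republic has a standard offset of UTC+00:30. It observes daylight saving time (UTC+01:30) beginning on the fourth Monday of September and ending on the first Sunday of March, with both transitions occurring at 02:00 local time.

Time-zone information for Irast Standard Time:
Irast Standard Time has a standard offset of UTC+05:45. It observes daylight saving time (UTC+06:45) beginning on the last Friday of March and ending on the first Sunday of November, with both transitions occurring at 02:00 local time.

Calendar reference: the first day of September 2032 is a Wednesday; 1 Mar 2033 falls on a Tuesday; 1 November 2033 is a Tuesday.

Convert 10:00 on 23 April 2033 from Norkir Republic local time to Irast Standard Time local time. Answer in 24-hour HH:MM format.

16:15

1 September 2032 is a Wednesday, so the first Monday is September 6 and the fourth is September 27.
1 March 2033 is a Tuesday, so the first Sunday is March 6.
Daylight saving runs 27 September 2032 – 6 March 2033; 23 April 2033 is outside that window, so Norkir Republic is on standard time at UTC+00:30.
10:00 Norkir Republic − 0h30m = 09:30 UTC.
1 March 2033 is a Tuesday, so Fridays fall on 4, 11, 18, 25; the last is March 25.
1 November 2033 is a Tuesday, so the first Sunday is November 6.
At the standard offset (UTC+05:45), 09:30 UTC + 5h45m = 15:15 Irast Standard Time standard time.
The standard-time date in Irast Standard Time, 23 April 2033, falls between 25 March and 6 November, so daylight saving is in effect and Irast Standard Time is at UTC+06:45.
09:30 UTC + 6h45m = 16:15 Irast Standard Time.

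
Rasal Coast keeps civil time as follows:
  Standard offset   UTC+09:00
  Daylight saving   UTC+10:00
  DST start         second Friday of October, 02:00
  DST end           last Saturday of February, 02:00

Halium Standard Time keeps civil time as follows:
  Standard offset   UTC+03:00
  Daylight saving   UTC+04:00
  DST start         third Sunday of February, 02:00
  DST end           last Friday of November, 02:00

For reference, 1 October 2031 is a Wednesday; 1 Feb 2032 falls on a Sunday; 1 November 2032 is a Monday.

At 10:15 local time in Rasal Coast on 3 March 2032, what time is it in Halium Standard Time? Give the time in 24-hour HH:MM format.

05:15

1 October 2031 is a Wednesday, so the first Friday is October 3 and the second is October 10.
1 February 2032 is a Sunday, so Saturdays fall on 7, 14, 21, 28; the last is February 28.
3 March 2032 does not fall between 10 October 2031 and 28 February 2032, so daylight saving is not in effect and Rasal Coast is at UTC+09:00.
10:15 Rasal Coast − 9h = 01:15 UTC.
1 February 2032 is a Sunday, so the first Sunday is February 1 and the third is February 15.
1 November 2032 is a Monday, so Fridays fall on 5, 12, 19, 26; the last is November 26.
At the standard offset (UTC+03:00), 01:15 UTC + 3h = 04:15 Halium Standard Time standard time.
The standard-time date in Halium Standard Time, 3 March 2032, lies within the daylight-saving period (15 February – 26 November), so Halium Standard Time is on daylight time, UTC+04:00.
01:15 UTC + 4h = 05:15 Halium Standard Time.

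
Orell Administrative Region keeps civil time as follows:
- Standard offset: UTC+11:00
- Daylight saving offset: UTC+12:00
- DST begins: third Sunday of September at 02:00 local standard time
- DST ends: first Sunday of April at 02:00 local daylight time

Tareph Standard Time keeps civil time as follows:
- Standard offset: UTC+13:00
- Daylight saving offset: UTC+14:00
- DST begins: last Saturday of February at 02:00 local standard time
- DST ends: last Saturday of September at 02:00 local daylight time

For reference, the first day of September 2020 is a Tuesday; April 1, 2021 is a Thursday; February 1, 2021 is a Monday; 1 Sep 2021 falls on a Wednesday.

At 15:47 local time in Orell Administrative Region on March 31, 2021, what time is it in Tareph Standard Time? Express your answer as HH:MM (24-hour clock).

17:47

1 September 2020 is a Tuesday, so the first Sunday is September 6 and the third is September 20.
1 April 2021 is a Thursday, so the first Sunday is April 4.
March 31, 2021 falls between 20 September 2020 and 4 April 2021, so daylight saving is in effect and Orell Administrative Region is at UTC+12:00.
15:47 Orell Administrative Region − 12h = 03:47 UTC.
1 February 2021 is a Monday, so Saturdays fall on 6, 13, 20, 27; the last is February 27.
1 September 2021 is a Wednesday, so Saturdays fall on 4, 11, 18, 25; the last is September 25.
At the standard offset (UTC+13:00), 03:47 UTC + 13h = 16:47 Tareph Standard Time standard time.
The standard-time date in Tareph Standard Time, March 31, 2021, lies within the daylight-saving period (27 February – 25 September), so Tareph Standard Time is on daylight time, UTC+14:00.
03:47 UTC + 14h = 17:47 Tareph Standard Time.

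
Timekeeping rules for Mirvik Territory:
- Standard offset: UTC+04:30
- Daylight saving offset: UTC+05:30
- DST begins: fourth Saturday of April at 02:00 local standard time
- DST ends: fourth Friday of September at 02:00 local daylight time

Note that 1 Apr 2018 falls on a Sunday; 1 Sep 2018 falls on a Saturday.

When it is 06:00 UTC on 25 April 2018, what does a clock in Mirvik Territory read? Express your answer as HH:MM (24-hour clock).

10:30

1 April 2018 is a Sunday, so the first Saturday is April 7 and the fourth is April 28.
1 September 2018 is a Saturday, so the first Friday is September 7 and the fourth is September 28.
At the standard offset (UTC+04:30), 06:00 UTC + 4h30m = 10:30 Mirvik Territory standard time.
Daylight saving runs 28 April – 28 September; the standard-time date in Mirvik Territory, 25 April 2018, is outside that window, so Mirvik Territory is on standard time at UTC+04:30.
06:00 UTC + 4h30m = 10:30 local.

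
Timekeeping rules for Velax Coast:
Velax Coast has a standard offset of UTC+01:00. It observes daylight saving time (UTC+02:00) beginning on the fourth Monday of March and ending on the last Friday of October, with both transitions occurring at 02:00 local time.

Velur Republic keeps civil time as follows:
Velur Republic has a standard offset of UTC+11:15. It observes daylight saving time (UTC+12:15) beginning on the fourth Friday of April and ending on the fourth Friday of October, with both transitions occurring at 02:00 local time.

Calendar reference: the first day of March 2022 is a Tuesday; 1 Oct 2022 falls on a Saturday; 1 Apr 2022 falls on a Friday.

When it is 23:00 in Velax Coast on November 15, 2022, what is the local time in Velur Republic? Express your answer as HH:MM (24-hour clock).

09:15

1 March 2022 is a Tuesday, so the first Monday is March 7 and the fourth is March 28.
1 October 2022 is a Saturday, so Fridays fall on 7, 14, 21, 28; the last is October 28.
November 15, 2022 does not fall between 28 March and 28 October, so daylight saving is not in effect and Velax Coast is at UTC+01:00.
23:00 Velax Coast − 1h = 22:00 UTC.
1 April 2022 is a Friday, so the first Friday is April 1 and the fourth is April 22.
1 October 2022 is a Saturday, so the first Friday is October 7 and the fourth is October 28.
At the standard offset (UTC+11:15), 22:00 UTC + 11h15m = 09:15 Velur Republic standard time (rolling into the next day, 16 November 2022).
The standard-time date in Velur Republic, November 16, 2022, is outside the daylight-saving period (22 April – 28 October), so Velur Republic is on standard time, UTC+11:15.
22:00 UTC + 11h15m = 09:15 Velur Republic (rolling into the next day, 16 November 2022).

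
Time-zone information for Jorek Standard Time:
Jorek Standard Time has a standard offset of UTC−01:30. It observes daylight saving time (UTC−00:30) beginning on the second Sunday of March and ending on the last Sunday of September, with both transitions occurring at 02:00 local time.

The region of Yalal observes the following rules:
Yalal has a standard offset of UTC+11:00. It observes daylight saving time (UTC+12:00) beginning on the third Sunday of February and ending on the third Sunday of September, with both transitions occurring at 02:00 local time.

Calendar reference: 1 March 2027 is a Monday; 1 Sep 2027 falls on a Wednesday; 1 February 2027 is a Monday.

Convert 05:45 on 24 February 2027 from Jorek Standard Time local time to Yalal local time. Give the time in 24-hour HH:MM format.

1 March 2027 is a Monday, so the first Sunday is March 7 and the second is March 14.
1 September 2027 is a Wednesday, so Sundays fall on 5, 12, 19, 26; the last is September 26.
24 February 2027 is outside the daylight-saving period (14 March – 26 September), so Jorek Standard Time is on standard time, UTC−01:30.
05:45 Jorek Standard Time + 1h30m = 07:15 UTC.
1 February 2027 is a Monday, so the first Sunday is February 7 and the third is February 21.
1 September 2027 is a Wednesday, so the first Sunday is September 5 and the third is September 19.
At the standard offset (UTC+11:00), 07:15 UTC + 11h = 18:15 Yalal standard time.
Daylight saving runs 21 February – 19 September; the standard-time date in Yalal, 24 February 2027, is inside that window, so Yalal is at UTC+12:00.
07:15 UTC + 12h = 19:15 Yalal.

19:15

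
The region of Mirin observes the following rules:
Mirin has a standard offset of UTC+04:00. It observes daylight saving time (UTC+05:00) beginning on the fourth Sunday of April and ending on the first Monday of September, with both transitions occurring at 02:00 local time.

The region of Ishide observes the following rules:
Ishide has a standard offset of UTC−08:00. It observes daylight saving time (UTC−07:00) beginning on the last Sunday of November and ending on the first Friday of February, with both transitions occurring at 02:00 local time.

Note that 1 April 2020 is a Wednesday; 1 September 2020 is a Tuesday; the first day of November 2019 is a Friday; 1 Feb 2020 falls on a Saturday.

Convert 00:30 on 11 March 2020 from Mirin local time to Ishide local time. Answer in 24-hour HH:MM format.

1 April 2020 is a Wednesday, so the first Sunday is April 5 and the fourth is April 26.
1 September 2020 is a Tuesday, so the first Monday is September 7.
11 March 2020 does not fall between 26 April and 7 September, so daylight saving is not in effect and Mirin is at UTC+04:00.
00:30 Mirin − 4h = 20:30 UTC (rolling into the previous day, 10 March 2020).
1 November 2019 is a Friday, so Sundays fall on 3, 10, 17, 24; the last is November 24.
1 February 2020 is a Saturday, so the first Friday is February 7.
At the standard offset (UTC−08:00), 20:30 UTC − 8h = 12:30 Ishide standard time.
Daylight saving runs 24 November 2019 – 7 February 2020; the standard-time date in Ishide, 10 March 2020, is outside that window, so Ishide is on standard time at UTC−08:00.
20:30 UTC − 8h = 12:30 Ishide.

12:30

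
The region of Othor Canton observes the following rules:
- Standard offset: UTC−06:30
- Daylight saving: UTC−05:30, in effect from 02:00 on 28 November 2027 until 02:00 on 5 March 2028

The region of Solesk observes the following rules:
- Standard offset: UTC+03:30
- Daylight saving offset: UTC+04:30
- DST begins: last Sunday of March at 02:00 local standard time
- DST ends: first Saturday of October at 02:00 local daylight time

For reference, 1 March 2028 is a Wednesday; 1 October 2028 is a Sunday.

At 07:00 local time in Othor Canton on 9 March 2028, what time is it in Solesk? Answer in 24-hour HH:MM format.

17:00

Daylight saving runs 28 November 2027 – 5 March 2028; 9 March 2028 is outside that window, so Othor Canton is on standard time at UTC−06:30.
07:00 Othor Canton + 6h30m = 13:30 UTC.
1 March 2028 is a Wednesday, so Sundays fall on 5, 12, 19, 26; the last is March 26.
1 October 2028 is a Sunday, so the first Saturday is October 7.
At the standard offset (UTC+03:30), 13:30 UTC + 3h30m = 17:00 Solesk standard time.
The standard-time date in Solesk, 9 March 2028, is outside the daylight-saving period (26 March – 7 October), so Solesk is on standard time, UTC+03:30.
13:30 UTC + 3h30m = 17:00 Solesk.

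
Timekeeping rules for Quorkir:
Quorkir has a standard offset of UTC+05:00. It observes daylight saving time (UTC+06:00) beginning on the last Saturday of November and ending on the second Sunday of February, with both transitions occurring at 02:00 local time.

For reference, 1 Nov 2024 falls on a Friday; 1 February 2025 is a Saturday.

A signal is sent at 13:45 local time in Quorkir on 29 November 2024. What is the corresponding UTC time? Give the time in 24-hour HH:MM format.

1 November 2024 is a Friday, so Saturdays fall on 2, 9, 16, 23, 30; the last is November 30.
1 February 2025 is a Saturday, so the first Sunday is February 2 and the second is February 9.
29 November 2024 does not fall between 30 November 2024 and 9 February 2025, so daylight saving is not in effect and Quorkir is at UTC+05:00.
13:45 local − 5h = 08:45 UTC.

08:45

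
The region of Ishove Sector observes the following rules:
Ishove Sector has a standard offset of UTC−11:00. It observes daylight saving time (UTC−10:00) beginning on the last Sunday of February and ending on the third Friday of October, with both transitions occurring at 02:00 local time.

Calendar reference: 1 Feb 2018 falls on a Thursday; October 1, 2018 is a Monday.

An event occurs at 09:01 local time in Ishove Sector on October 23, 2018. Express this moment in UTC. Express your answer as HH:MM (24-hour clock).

20:01

1 February 2018 is a Thursday, so Sundays fall on 4, 11, 18, 25; the last is February 25.
1 October 2018 is a Monday, so the first Friday is October 5 and the third is October 19.
October 23, 2018 is outside the daylight-saving period (25 February – 19 October), so Ishove Sector is on standard time, UTC−11:00.
09:01 local + 11h = 20:01 UTC.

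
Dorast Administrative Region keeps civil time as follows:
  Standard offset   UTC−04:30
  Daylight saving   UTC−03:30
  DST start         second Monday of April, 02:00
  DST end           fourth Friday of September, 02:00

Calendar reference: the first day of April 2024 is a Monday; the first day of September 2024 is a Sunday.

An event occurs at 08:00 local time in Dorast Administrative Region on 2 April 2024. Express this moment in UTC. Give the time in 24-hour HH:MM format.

1 April 2024 is a Monday, so the first Monday is April 1 and the second is April 8.
1 September 2024 is a Sunday, so the first Friday is September 6 and the fourth is September 27.
Daylight saving runs 8 April – 27 September; 2 April 2024 is outside that window, so Dorast Administrative Region is on standard time at UTC−04:30.
08:00 local + 4h30m = 12:30 UTC.

12:30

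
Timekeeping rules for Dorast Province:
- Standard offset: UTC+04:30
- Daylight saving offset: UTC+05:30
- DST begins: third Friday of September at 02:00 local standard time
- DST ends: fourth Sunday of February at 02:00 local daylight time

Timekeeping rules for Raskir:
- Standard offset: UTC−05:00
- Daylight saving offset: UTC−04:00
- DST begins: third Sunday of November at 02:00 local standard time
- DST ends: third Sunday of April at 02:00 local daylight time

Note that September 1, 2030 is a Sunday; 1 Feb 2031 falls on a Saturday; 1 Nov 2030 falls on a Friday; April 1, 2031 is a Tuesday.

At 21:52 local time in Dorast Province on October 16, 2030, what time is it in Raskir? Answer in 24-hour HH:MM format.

1 September 2030 is a Sunday, so the first Friday is September 6 and the third is September 20.
1 February 2031 is a Saturday, so the first Sunday is February 2 and the fourth is February 23.
October 16, 2030 lies within the daylight-saving period (20 September 2030 – 23 February 2031), so Dorast Province is on daylight time, UTC+05:30.
21:52 Dorast Province − 5h30m = 16:22 UTC.
1 November 2030 is a Friday, so the first Sunday is November 3 and the third is November 17.
1 April 2031 is a Tuesday, so the first Sunday is April 6 and the third is April 20.
At the standard offset (UTC−05:00), 16:22 UTC − 5h = 11:22 Raskir standard time.
The standard-time date in Raskir, October 16, 2030, does not fall between 17 November 2030 and 20 April 2031, so daylight saving is not in effect and Raskir is at UTC−05:00.
16:22 UTC − 5h = 11:22 Raskir.

11:22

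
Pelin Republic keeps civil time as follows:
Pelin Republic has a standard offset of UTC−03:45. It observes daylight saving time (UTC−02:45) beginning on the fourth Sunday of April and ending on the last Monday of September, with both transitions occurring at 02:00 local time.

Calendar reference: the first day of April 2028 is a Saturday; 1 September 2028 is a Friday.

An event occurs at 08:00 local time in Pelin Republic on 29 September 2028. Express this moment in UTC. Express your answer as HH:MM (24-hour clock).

11:45

1 April 2028 is a Saturday, so the first Sunday is April 2 and the fourth is April 23.
1 September 2028 is a Friday, so Mondays fall on 4, 11, 18, 25; the last is September 25.
29 September 2028 does not fall between 23 April and 25 September, so daylight saving is not in effect and Pelin Republic is at UTC−03:45.
08:00 local + 3h45m = 11:45 UTC.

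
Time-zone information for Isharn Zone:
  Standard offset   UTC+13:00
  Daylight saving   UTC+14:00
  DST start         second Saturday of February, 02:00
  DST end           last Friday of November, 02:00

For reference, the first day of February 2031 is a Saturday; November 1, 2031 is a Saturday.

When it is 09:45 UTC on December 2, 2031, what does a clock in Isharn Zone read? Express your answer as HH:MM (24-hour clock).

1 February 2031 is a Saturday, so the first Saturday is February 1 and the second is February 8.
1 November 2031 is a Saturday, so Fridays fall on 7, 14, 21, 28; the last is November 28.
At the standard offset (UTC+13:00), 09:45 UTC + 13h = 22:45 Isharn Zone standard time.
Daylight saving runs 8 February – 28 November; the standard-time date in Isharn Zone, December 2, 2031, is outside that window, so Isharn Zone is on standard time at UTC+13:00.
09:45 UTC + 13h = 22:45 local.

22:45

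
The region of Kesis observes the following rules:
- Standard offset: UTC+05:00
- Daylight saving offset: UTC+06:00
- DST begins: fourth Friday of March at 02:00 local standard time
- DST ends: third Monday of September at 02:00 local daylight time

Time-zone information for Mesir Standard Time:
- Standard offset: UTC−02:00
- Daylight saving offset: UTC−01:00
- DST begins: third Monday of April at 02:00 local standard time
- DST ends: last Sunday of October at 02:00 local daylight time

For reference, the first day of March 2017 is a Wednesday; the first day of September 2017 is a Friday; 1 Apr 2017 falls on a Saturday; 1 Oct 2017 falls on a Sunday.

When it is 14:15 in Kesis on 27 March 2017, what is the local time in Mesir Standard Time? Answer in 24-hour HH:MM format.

06:15

1 March 2017 is a Wednesday, so the first Friday is March 3 and the fourth is March 24.
1 September 2017 is a Friday, so the first Monday is September 4 and the third is September 18.
27 March 2017 lies within the daylight-saving period (24 March – 18 September), so Kesis is on daylight time, UTC+06:00.
14:15 Kesis − 6h = 08:15 UTC.
1 April 2017 is a Saturday, so the first Monday is April 3 and the third is April 17.
1 October 2017 is a Sunday, so Sundays fall on 1, 8, 15, 22, 29; the last is October 29.
At the standard offset (UTC−02:00), 08:15 UTC − 2h = 06:15 Mesir Standard Time standard time.
The standard-time date in Mesir Standard Time, 27 March 2017, is outside the daylight-saving period (17 April – 29 October), so Mesir Standard Time is on standard time, UTC−02:00.
08:15 UTC − 2h = 06:15 Mesir Standard Time.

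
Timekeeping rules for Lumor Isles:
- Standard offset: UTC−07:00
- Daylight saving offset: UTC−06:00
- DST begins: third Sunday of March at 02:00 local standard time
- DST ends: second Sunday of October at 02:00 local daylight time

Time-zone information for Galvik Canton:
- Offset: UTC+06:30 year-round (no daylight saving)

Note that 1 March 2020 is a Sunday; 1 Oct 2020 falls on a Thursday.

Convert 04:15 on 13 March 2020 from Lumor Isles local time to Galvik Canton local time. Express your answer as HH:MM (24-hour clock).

17:45

1 March 2020 is a Sunday, so the first Sunday is March 1 and the third is March 15.
1 October 2020 is a Thursday, so the first Sunday is October 4 and the second is October 11.
13 March 2020 does not fall between 15 March and 11 October, so daylight saving is not in effect and Lumor Isles is at UTC−07:00.
04:15 Lumor Isles + 7h = 11:15 UTC.
Galvik Canton stays on UTC+06:30 all year.
11:15 UTC + 6h30m = 17:45 Galvik Canton.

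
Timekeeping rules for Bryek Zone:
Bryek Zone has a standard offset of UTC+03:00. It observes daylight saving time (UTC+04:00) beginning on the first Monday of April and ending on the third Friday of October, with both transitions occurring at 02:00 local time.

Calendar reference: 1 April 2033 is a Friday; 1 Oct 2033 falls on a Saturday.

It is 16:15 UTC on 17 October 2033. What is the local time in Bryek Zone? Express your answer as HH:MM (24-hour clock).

20:15

1 April 2033 is a Friday, so the first Monday is April 4.
1 October 2033 is a Saturday, so the first Friday is October 7 and the third is October 21.
At the standard offset (UTC+03:00), 16:15 UTC + 3h = 19:15 Bryek Zone standard time.
The standard-time date in Bryek Zone, 17 October 2033, lies within the daylight-saving period (4 April – 21 October), so Bryek Zone is on daylight time, UTC+04:00.
16:15 UTC + 4h = 20:15 local.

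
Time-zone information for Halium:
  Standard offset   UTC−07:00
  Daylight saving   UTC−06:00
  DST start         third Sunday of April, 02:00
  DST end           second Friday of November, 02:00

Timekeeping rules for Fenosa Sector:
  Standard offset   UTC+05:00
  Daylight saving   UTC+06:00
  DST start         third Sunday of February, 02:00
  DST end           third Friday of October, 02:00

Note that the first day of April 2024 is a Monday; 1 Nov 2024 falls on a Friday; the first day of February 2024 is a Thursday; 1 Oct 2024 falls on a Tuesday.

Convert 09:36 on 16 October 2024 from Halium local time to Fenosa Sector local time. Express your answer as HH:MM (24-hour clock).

21:36

1 April 2024 is a Monday, so the first Sunday is April 7 and the third is April 21.
1 November 2024 is a Friday, so the first Friday is November 1 and the second is November 8.
16 October 2024 falls between 21 April and 8 November, so daylight saving is in effect and Halium is at UTC−06:00.
09:36 Halium + 6h = 15:36 UTC.
1 February 2024 is a Thursday, so the first Sunday is February 4 and the third is February 18.
1 October 2024 is a Tuesday, so the first Friday is October 4 and the third is October 18.
At the standard offset (UTC+05:00), 15:36 UTC + 5h = 20:36 Fenosa Sector standard time.
The standard-time date in Fenosa Sector, 16 October 2024, lies within the daylight-saving period (18 February – 18 October), so Fenosa Sector is on daylight time, UTC+06:00.
15:36 UTC + 6h = 21:36 Fenosa Sector.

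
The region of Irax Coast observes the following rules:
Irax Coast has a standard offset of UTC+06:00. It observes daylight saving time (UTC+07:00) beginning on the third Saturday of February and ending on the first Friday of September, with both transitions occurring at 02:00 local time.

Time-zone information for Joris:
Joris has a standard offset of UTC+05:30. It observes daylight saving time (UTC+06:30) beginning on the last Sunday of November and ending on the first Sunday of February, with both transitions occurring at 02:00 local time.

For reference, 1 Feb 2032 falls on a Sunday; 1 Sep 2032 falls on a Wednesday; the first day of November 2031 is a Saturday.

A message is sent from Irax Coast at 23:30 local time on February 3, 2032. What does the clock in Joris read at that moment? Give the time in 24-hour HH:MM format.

1 February 2032 is a Sunday, so the first Saturday is February 7 and the third is February 21.
1 September 2032 is a Wednesday, so the first Friday is September 3.
February 3, 2032 does not fall between 21 February and 3 September, so daylight saving is not in effect and Irax Coast is at UTC+06:00.
23:30 Irax Coast − 6h = 17:30 UTC.
1 November 2031 is a Saturday, so Sundays fall on 2, 9, 16, 23, 30; the last is November 30.
1 February 2032 is a Sunday, so the first Sunday is February 1.
At the standard offset (UTC+05:30), 17:30 UTC + 5h30m = 23:00 Joris standard time.
The standard-time date in Joris, February 3, 2032, does not fall between 30 November 2031 and 1 February 2032, so daylight saving is not in effect and Joris is at UTC+05:30.
17:30 UTC + 5h30m = 23:00 Joris.

23:00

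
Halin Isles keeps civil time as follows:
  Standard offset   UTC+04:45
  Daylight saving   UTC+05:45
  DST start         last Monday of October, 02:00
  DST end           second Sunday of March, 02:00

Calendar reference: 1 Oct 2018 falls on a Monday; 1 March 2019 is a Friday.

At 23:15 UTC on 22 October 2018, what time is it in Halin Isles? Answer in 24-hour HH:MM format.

1 October 2018 is a Monday, so Mondays fall on 1, 8, 15, 22, 29; the last is October 29.
1 March 2019 is a Friday, so the first Sunday is March 3 and the second is March 10.
At the standard offset (UTC+04:45), 23:15 UTC + 4h45m = 04:00 Halin Isles standard time (rolling into the next day, 23 October 2018).
The standard-time date in Halin Isles, 23 October 2018, is outside the daylight-saving period (29 October 2018 – 10 March 2019), so Halin Isles is on standard time, UTC+04:45.
23:15 UTC + 4h45m = 04:00 local (rolling into the next day, 23 October 2018).

04:00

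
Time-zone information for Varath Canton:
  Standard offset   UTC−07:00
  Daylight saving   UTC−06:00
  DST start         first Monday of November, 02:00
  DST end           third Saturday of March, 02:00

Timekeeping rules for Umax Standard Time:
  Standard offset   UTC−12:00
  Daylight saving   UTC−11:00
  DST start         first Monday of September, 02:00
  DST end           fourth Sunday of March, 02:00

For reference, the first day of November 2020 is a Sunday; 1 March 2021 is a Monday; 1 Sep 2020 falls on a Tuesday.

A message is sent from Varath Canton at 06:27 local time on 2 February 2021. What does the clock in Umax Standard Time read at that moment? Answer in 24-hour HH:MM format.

1 November 2020 is a Sunday, so the first Monday is November 2.
1 March 2021 is a Monday, so the first Saturday is March 6 and the third is March 20.
2 February 2021 falls between 2 November 2020 and 20 March 2021, so daylight saving is in effect and Varath Canton is at UTC−06:00.
06:27 Varath Canton + 6h = 12:27 UTC.
1 September 2020 is a Tuesday, so the first Monday is September 7.
1 March 2021 is a Monday, so the first Sunday is March 7 and the fourth is March 28.
At the standard offset (UTC−12:00), 12:27 UTC − 12h = 00:27 Umax Standard Time standard time.
The standard-time date in Umax Standard Time, 2 February 2021, lies within the daylight-saving period (7 September 2020 – 28 March 2021), so Umax Standard Time is on daylight time, UTC−11:00.
12:27 UTC − 11h = 01:27 Umax Standard Time.

01:27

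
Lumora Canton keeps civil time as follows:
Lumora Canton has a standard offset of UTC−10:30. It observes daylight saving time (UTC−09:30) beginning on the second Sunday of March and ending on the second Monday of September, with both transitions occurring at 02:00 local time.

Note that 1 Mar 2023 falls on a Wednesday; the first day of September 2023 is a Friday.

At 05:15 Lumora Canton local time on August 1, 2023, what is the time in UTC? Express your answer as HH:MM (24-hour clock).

1 March 2023 is a Wednesday, so the first Sunday is March 5 and the second is March 12.
1 September 2023 is a Friday, so the first Monday is September 4 and the second is September 11.
Daylight saving runs 12 March – 11 September; August 1, 2023 is inside that window, so Lumora Canton is at UTC−09:30.
05:15 local + 9h30m = 14:45 UTC.

14:45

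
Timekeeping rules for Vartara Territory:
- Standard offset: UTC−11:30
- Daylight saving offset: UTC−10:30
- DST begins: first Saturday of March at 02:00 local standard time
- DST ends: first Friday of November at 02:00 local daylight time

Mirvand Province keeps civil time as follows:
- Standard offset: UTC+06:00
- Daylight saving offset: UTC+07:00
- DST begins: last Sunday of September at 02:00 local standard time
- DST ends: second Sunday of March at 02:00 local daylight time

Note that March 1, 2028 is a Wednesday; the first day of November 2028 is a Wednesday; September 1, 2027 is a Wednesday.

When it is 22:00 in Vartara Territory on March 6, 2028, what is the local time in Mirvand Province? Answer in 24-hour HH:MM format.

15:30

1 March 2028 is a Wednesday, so the first Saturday is March 4.
1 November 2028 is a Wednesday, so the first Friday is November 3.
March 6, 2028 lies within the daylight-saving period (4 March – 3 November), so Vartara Territory is on daylight time, UTC−10:30.
22:00 Vartara Territory + 10h30m = 08:30 UTC (rolling into the next day, 7 March 2028).
1 September 2027 is a Wednesday, so Sundays fall on 5, 12, 19, 26; the last is September 26.
1 March 2028 is a Wednesday, so the first Sunday is March 5 and the second is March 12.
At the standard offset (UTC+06:00), 08:30 UTC + 6h = 14:30 Mirvand Province standard time.
The standard-time date in Mirvand Province, March 7, 2028, lies within the daylight-saving period (26 September 2027 – 12 March 2028), so Mirvand Province is on daylight time, UTC+07:00.
08:30 UTC + 7h = 15:30 Mirvand Province.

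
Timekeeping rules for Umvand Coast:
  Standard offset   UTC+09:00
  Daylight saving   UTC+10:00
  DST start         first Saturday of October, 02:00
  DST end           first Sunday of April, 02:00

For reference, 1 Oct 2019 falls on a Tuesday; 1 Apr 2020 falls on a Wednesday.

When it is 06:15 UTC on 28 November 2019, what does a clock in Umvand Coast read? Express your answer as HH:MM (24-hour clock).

16:15

1 October 2019 is a Tuesday, so the first Saturday is October 5.
1 April 2020 is a Wednesday, so the first Sunday is April 5.
At the standard offset (UTC+09:00), 06:15 UTC + 9h = 15:15 Umvand Coast standard time.
Daylight saving runs 5 October 2019 – 5 April 2020; the standard-time date in Umvand Coast, 28 November 2019, is inside that window, so Umvand Coast is at UTC+10:00.
06:15 UTC + 10h = 16:15 local.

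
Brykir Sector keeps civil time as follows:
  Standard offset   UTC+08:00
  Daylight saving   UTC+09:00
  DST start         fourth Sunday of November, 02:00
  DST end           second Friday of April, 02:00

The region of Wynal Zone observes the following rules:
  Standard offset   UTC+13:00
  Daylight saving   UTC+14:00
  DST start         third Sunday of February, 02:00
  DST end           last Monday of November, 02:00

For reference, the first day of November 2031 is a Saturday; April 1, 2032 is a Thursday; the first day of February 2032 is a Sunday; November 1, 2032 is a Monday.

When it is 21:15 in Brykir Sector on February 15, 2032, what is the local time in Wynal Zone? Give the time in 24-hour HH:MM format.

1 November 2031 is a Saturday, so the first Sunday is November 2 and the fourth is November 23.
1 April 2032 is a Thursday, so the first Friday is April 2 and the second is April 9.
February 15, 2032 falls between 23 November 2031 and 9 April 2032, so daylight saving is in effect and Brykir Sector is at UTC+09:00.
21:15 Brykir Sector − 9h = 12:15 UTC.
1 February 2032 is a Sunday, so the first Sunday is February 1 and the third is February 15.
1 November 2032 is a Monday, so Mondays fall on 1, 8, 15, 22, 29; the last is November 29.
At the standard offset (UTC+13:00), 12:15 UTC + 13h = 01:15 Wynal Zone standard time (rolling into the next day, 16 February 2032).
The standard-time date in Wynal Zone, February 16, 2032, lies within the daylight-saving period (15 February – 29 November), so Wynal Zone is on daylight time, UTC+14:00.
12:15 UTC + 14h = 02:15 Wynal Zone (rolling into the next day, 16 February 2032).

02:15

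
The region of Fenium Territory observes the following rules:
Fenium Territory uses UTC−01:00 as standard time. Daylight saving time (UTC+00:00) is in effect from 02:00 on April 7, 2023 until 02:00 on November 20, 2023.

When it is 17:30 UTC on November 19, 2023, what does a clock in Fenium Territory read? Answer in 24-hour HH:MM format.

At the standard offset (UTC−01:00), 17:30 UTC − 1h = 16:30 Fenium Territory standard time.
The standard-time date in Fenium Territory, November 19, 2023, falls between 7 April and 20 November, so daylight saving is in effect and Fenium Territory is at UTC+00:00.
17:30 UTC + 0h = 17:30 local.

17:30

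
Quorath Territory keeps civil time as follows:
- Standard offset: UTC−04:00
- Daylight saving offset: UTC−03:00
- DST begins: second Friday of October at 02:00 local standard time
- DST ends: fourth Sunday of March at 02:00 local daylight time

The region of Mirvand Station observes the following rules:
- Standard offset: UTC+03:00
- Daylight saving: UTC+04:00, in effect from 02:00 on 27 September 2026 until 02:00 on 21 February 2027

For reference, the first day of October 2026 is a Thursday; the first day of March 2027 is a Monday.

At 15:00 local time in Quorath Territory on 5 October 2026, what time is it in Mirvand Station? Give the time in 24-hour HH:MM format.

1 October 2026 is a Thursday, so the first Friday is October 2 and the second is October 9.
1 March 2027 is a Monday, so the first Sunday is March 7 and the fourth is March 28.
5 October 2026 does not fall between 9 October 2026 and 28 March 2027, so daylight saving is not in effect and Quorath Territory is at UTC−04:00.
15:00 Quorath Territory + 4h = 19:00 UTC.
At the standard offset (UTC+03:00), 19:00 UTC + 3h = 22:00 Mirvand Station standard time.
The standard-time date in Mirvand Station, 5 October 2026, falls between 27 September 2026 and 21 February 2027, so daylight saving is in effect and Mirvand Station is at UTC+04:00.
19:00 UTC + 4h = 23:00 Mirvand Station.

23:00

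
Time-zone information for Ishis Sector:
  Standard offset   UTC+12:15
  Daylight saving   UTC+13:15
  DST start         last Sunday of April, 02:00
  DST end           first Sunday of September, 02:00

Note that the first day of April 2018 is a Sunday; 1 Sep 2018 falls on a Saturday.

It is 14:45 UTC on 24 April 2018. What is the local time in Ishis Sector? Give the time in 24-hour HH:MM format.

03:00

1 April 2018 is a Sunday, so Sundays fall on 1, 8, 15, 22, 29; the last is April 29.
1 September 2018 is a Saturday, so the first Sunday is September 2.
At the standard offset (UTC+12:15), 14:45 UTC + 12h15m = 03:00 Ishis Sector standard time (rolling into the next day, 25 April 2018).
The standard-time date in Ishis Sector, 25 April 2018, is outside the daylight-saving period (29 April – 2 September), so Ishis Sector is on standard time, UTC+12:15.
14:45 UTC + 12h15m = 03:00 local (rolling into the next day, 25 April 2018).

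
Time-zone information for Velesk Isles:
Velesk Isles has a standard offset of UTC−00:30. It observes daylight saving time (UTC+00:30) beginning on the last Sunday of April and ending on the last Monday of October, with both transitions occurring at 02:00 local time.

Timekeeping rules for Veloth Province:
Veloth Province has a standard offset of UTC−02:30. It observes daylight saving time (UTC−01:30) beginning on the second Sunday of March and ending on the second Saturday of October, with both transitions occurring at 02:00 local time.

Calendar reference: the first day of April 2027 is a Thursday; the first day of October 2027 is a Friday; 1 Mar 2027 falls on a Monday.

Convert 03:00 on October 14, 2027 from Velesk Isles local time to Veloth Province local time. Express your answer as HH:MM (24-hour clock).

00:00

1 April 2027 is a Thursday, so Sundays fall on 4, 11, 18, 25; the last is April 25.
1 October 2027 is a Friday, so Mondays fall on 4, 11, 18, 25; the last is October 25.
October 14, 2027 falls between 25 April and 25 October, so daylight saving is in effect and Velesk Isles is at UTC+00:30.
03:00 Velesk Isles − 0h30m = 02:30 UTC.
1 March 2027 is a Monday, so the first Sunday is March 7 and the second is March 14.
1 October 2027 is a Friday, so the first Saturday is October 2 and the second is October 9.
At the standard offset (UTC−02:30), 02:30 UTC − 2h30m = 00:00 Veloth Province standard time.
The standard-time date in Veloth Province, October 14, 2027, does not fall between 14 March and 9 October, so daylight saving is not in effect and Veloth Province is at UTC−02:30.
02:30 UTC − 2h30m = 00:00 Veloth Province.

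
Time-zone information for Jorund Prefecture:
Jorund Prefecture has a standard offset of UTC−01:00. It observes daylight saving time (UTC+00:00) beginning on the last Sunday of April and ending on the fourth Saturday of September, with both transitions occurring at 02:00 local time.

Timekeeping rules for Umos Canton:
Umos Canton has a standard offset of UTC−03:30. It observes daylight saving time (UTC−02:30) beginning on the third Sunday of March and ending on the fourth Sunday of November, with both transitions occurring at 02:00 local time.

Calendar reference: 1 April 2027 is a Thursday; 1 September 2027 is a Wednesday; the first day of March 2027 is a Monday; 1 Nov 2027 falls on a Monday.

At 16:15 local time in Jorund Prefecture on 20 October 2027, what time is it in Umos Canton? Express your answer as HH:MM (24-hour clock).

1 April 2027 is a Thursday, so Sundays fall on 4, 11, 18, 25; the last is April 25.
1 September 2027 is a Wednesday, so the first Saturday is September 4 and the fourth is September 25.
Daylight saving runs 25 April – 25 September; 20 October 2027 is outside that window, so Jorund Prefecture is on standard time at UTC−01:00.
16:15 Jorund Prefecture + 1h = 17:15 UTC.
1 March 2027 is a Monday, so the first Sunday is March 7 and the third is March 21.
1 November 2027 is a Monday, so the first Sunday is November 7 and the fourth is November 28.
At the standard offset (UTC−03:30), 17:15 UTC − 3h30m = 13:45 Umos Canton standard time.
The standard-time date in Umos Canton, 20 October 2027, falls between 21 March and 28 November, so daylight saving is in effect and Umos Canton is at UTC−02:30.
17:15 UTC − 2h30m = 14:45 Umos Canton.

14:45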